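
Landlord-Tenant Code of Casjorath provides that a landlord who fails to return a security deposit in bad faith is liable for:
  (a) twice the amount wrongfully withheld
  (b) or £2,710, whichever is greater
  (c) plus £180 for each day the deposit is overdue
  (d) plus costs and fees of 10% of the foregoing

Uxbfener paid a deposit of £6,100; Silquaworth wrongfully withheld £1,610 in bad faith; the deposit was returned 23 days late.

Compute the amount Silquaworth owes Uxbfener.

Doubled: 2 × £1,610 = £3,220
Minimum £2,710: £3,220 meets the minimum, no increase.
Late-return penalty: 23 × £180 = £4,140
Damages plus late penalty: £3,220 + £4,140 = £7,360
Costs and fees: 10% of £7,360 = £736
Total recovery: £7,360 + £736 = £8,096

£8,096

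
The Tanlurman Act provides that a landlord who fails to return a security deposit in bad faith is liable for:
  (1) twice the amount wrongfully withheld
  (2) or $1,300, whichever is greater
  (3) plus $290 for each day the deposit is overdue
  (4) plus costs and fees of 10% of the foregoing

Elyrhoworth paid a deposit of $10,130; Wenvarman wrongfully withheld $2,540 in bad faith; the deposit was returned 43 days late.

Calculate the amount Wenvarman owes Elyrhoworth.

Recovery: $19,305

Doubled: 2 × $2,540 = $5,080
Minimum $1,300: $5,080 meets the minimum, no increase.
Late-return penalty: 43 × $290 = $12,470
Damages plus late penalty: $5,080 + $12,470 = $17,550
Costs and fees: 10% of $17,550 = $1,755
Total recovery: $17,550 + $1,755 = $19,305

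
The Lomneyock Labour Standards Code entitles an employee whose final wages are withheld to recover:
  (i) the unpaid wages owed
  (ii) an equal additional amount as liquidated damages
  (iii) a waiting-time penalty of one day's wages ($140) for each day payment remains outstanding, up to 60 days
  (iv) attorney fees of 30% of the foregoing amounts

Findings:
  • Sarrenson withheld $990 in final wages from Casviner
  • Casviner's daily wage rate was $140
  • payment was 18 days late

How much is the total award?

Liquidated damages (equal amount): $990
Penalty days: min(18, 60) = 18
Waiting-time penalty: 18 × $140 = $2,520
Subtotal: $990 + $990 + $2,520 = $4,500
Attorney fees: 30% of $4,500 = $1,350
Total award: $4,500 + $1,350 = $5,850

Total award: $5,850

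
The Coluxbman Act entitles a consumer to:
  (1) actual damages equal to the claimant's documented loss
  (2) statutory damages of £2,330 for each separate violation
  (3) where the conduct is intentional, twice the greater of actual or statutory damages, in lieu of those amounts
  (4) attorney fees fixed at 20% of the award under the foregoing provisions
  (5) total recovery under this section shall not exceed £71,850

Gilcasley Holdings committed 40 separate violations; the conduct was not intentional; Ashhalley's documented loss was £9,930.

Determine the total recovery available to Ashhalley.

Statutory damages: 40 × £2,330 = £93,200
Conduct not intentional: the in-lieu enhancement does not apply.
Actual plus statutory damages: £9,930 + £93,200 = £103,130
Attorney fees: 20% of £103,130 = £20,626
Total before cap: £103,130 + £20,626 = £123,756
Cap at £71,850: £123,756 exceeds the cap → £71,850

£71,850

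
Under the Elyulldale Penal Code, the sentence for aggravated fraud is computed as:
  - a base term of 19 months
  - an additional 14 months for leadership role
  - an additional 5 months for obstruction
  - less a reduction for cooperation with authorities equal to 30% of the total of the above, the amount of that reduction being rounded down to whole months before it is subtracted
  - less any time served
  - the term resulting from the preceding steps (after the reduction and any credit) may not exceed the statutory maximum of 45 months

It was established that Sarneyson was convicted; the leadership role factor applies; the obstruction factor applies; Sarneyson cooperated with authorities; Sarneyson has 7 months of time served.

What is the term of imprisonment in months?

Leadership role enhancement: +14 months
Obstruction enhancement: +5 months
Adjusted term: 19 months + 14 months + 5 months = 38 months
Cooperation with authorities reduction: 30% of 38 months = 11 months (rounded down)
After reduction: 38 − 11 = 27 months
Less time served: 27 months − 7 months = 20 months
Cap at 45 months: 20 months is within the cap, no reduction.

20 months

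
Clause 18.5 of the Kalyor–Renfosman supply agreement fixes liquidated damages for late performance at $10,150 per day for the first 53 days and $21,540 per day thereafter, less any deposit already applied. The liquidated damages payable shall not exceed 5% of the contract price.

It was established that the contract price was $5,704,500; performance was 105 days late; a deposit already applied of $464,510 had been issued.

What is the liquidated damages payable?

First 53 days: 53 × $10,150 = $537,950
Remaining days: (105 − 53) × $21,540 = $1,120,080
Accrued per-day damages: $537,950 + $1,120,080 = $1,658,030
Less deposit already applied: $1,658,030 − $464,510 = $1,193,520
Cap: 5% of $5,704,500 = $285,225
Cap at $285,225: $1,193,520 exceeds the cap → $285,225

$285,225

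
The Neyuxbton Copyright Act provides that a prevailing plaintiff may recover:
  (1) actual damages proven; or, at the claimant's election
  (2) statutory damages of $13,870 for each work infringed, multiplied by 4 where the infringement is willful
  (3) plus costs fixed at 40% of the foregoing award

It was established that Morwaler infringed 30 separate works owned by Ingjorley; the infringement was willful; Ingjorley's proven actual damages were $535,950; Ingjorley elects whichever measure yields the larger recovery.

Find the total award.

Statutory damages: 30 × $13,870 = $416,100
Multiplied by 4: 4 × $416,100 = $1,664,400
Greater of actual damages ($535,950) or enhanced statutory damages ($1,664,400): $1,664,400
Costs: 40% of $1,664,400 = $665,760
Award plus costs: $1,664,400 + $665,760 = $2,330,160

$2,330,160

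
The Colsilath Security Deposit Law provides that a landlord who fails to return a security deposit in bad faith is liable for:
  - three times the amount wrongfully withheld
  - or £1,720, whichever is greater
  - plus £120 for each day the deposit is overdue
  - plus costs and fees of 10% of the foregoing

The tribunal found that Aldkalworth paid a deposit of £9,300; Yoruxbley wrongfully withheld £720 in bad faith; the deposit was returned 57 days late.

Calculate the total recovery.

£9,900

Trebled: 3 × £720 = £2,160
Minimum £1,720: £2,160 meets the minimum, no increase.
Late-return penalty: 57 × £120 = £6,840
Damages plus late penalty: £2,160 + £6,840 = £9,000
Costs and fees: 10% of £9,000 = £900
Total recovery: £9,000 + £900 = £9,900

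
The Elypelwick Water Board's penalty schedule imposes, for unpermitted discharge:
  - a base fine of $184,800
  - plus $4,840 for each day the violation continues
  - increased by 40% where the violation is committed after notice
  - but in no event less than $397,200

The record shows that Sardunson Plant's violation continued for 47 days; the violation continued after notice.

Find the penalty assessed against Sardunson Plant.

Per-day component: 47 × $4,840 = $227,480
Base plus per-day: $184,800 + $227,480 = $412,280
Enhancement: 40% of $412,280 = $164,912
Enhanced fine: $412,280 + $164,912 = $577,192
Minimum $397,200: $577,192 meets the minimum, no increase.

$577,192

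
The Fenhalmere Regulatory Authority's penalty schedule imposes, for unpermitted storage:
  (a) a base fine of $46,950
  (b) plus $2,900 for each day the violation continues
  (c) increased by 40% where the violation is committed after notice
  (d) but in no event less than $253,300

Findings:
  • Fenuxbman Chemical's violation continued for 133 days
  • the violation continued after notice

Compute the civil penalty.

$605,710

Per-day component: 133 × $2,900 = $385,700
Base plus per-day: $46,950 + $385,700 = $432,650
Enhancement: 40% of $432,650 = $173,060
Enhanced fine: $432,650 + $173,060 = $605,710
Minimum $253,300: $605,710 meets the minimum, no increase.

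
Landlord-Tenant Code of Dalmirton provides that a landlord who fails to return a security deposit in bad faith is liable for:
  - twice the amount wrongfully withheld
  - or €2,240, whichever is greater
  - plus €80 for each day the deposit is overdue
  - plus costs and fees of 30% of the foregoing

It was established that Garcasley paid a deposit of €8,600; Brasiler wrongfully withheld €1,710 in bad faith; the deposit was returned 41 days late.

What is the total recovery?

Doubled: 2 × €1,710 = €3,420
Minimum €2,240: €3,420 meets the minimum, no increase.
Late-return penalty: 41 × €80 = €3,280
Damages plus late penalty: €3,420 + €3,280 = €6,700
Costs and fees: 30% of €6,700 = €2,010
Total recovery: €6,700 + €2,010 = €8,710

€8,710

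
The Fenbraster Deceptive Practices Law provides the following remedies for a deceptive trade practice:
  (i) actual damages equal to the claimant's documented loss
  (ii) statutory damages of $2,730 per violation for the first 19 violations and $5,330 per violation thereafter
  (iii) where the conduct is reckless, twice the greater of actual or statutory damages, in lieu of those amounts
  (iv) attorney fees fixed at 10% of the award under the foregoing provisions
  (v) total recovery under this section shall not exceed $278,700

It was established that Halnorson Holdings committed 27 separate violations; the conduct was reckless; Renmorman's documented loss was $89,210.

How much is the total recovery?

First 19 violations: 19 × $2,730 = $51,870
Remaining violations: (27 − 19) × $5,330 = $42,640
Statutory damages: $51,870 + $42,640 = $94,510
Greater of actual damages ($89,210) or statutory damages ($94,510): $94,510
Doubled: 2 × $94,510 = $189,020
Attorney fees: 10% of $189,020 = $18,902
Total before cap: $189,020 + $18,902 = $207,922
Cap at $278,700: $207,922 is within the cap, no reduction.

$207,922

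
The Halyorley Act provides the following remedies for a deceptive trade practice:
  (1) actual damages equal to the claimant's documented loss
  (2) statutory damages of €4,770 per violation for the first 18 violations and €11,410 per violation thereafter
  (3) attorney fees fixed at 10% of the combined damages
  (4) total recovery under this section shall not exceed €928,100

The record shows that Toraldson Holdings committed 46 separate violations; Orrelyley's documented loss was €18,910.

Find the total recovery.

€466,675

First 18 violations: 18 × €4,770 = €85,860
Remaining violations: (46 − 18) × €11,410 = €319,480
Statutory damages: €85,860 + €319,480 = €405,340
Combined damages: €18,910 + €405,340 = €424,250
Attorney fees: 10% of €424,250 = €42,425
Total before cap: €424,250 + €42,425 = €466,675
Cap at €928,100: €466,675 is within the cap, no reduction.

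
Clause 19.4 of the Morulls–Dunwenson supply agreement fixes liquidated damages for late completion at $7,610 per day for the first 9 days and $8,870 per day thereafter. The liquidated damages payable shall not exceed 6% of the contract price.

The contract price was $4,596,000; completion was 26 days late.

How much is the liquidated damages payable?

$219,280

First 9 days: 9 × $7,610 = $68,490
Remaining days: (26 − 9) × $8,870 = $150,790
Accrued per-day damages: $68,490 + $150,790 = $219,280
Cap: 6% of $4,596,000 = $275,760
Cap at $275,760: $219,280 is within the cap, no reduction.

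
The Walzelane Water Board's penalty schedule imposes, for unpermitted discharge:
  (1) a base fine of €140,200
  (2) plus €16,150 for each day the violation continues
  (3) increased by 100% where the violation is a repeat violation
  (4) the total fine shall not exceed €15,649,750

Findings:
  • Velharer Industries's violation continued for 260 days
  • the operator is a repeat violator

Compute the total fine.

Per-day component: 260 × €16,150 = €4,199,000
Base plus per-day: €140,200 + €4,199,000 = €4,339,200
Enhancement: 100% of €4,339,200 = €4,339,200
Enhanced fine: €4,339,200 + €4,339,200 = €8,678,400
Cap at €15,649,750: €8,678,400 is within the cap, no reduction.

€8,678,400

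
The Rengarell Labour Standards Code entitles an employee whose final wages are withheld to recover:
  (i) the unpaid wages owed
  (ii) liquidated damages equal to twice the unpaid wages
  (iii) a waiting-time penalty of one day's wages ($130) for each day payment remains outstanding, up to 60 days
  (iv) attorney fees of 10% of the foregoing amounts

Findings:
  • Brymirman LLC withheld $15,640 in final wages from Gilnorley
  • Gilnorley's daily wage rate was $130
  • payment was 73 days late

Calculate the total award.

Doubled: 2 × $15,640 = $31,280
Penalty days: min(73, 60) = 60
Waiting-time penalty: 60 × $130 = $7,800
Subtotal: $15,640 + $31,280 + $7,800 = $54,720
Attorney fees: 10% of $54,720 = $5,472
Total award: $54,720 + $5,472 = $60,192

$60,192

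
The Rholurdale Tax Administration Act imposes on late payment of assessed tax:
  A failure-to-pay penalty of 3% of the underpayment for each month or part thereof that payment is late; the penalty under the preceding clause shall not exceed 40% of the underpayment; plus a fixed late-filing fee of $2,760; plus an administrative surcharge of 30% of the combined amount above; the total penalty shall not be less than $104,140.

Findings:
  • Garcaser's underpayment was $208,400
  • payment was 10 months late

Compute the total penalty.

$104,140

Accrued rate: 3% × 10 = 30%, capped at 40% → 30%
Failure-to-pay penalty: 30% of $208,400 = $62,520
Penalty before surcharge: $62,520 + $2,760 = $65,280
Administrative surcharge: 30% of $65,280 = $19,584
Total penalty: $65,280 + $19,584 = $84,864
Minimum $104,140: $84,864 is below the minimum → $104,140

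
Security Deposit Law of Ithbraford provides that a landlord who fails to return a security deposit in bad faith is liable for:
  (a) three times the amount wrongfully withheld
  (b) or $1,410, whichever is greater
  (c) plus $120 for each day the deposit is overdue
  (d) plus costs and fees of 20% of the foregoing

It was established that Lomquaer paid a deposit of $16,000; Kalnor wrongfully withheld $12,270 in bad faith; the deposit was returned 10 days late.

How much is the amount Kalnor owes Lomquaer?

$45,612

Trebled: 3 × $12,270 = $36,810
Minimum $1,410: $36,810 meets the minimum, no increase.
Late-return penalty: 10 × $120 = $1,200
Damages plus late penalty: $36,810 + $1,200 = $38,010
Costs and fees: 20% of $38,010 = $7,602
Total recovery: $38,010 + $7,602 = $45,612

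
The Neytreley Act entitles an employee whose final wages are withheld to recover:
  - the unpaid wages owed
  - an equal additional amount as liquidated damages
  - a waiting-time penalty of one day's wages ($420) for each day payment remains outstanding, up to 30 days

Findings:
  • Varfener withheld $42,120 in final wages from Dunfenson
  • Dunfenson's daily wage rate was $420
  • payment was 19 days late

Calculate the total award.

$92,220

Liquidated damages (equal amount): $42,120
Penalty days: min(19, 30) = 19
Waiting-time penalty: 19 × $420 = $7,980
Total award: $42,120 + $42,120 + $7,980 = $92,220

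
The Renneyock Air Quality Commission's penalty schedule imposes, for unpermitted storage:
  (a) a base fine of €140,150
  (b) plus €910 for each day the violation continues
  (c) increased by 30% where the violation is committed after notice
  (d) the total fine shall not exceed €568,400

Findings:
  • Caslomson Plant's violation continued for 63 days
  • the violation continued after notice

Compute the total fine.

Civil penalty: €256,724

Per-day component: 63 × €910 = €57,330
Base plus per-day: €140,150 + €57,330 = €197,480
Enhancement: 30% of €197,480 = €59,244
Enhanced fine: €197,480 + €59,244 = €256,724
Cap at €568,400: €256,724 is within the cap, no reduction.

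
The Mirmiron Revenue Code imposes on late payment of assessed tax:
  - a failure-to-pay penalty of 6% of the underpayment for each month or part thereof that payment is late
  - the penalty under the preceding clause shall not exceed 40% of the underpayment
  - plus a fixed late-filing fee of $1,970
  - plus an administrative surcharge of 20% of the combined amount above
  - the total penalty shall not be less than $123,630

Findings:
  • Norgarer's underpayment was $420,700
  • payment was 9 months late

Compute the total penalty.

$204,300

Accrued rate: 6% × 9 = 54%, capped at 40% → 40%
Failure-to-pay penalty: 40% of $420,700 = $168,280
Penalty before surcharge: $168,280 + $1,970 = $170,250
Administrative surcharge: 20% of $170,250 = $34,050
Total penalty: $170,250 + $34,050 = $204,300
Minimum $123,630: $204,300 meets the minimum, no increase.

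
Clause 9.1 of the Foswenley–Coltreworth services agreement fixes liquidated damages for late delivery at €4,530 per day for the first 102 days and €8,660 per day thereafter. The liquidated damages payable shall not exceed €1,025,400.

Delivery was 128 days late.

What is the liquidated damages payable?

First 102 days: 102 × €4,530 = €462,060
Remaining days: (128 − 102) × €8,660 = €225,160
Accrued per-day damages: €462,060 + €225,160 = €687,220
Cap at €1,025,400: €687,220 is within the cap, no reduction.

€687,220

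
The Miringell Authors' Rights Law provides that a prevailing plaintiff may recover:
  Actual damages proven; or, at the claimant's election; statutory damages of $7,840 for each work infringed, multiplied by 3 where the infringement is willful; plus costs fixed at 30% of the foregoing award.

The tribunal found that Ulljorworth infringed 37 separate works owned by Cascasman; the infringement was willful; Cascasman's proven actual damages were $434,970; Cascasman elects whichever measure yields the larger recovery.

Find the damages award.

$1,131,312

Statutory damages: 37 × $7,840 = $290,080
Trebled: 3 × $290,080 = $870,240
Greater of actual damages ($434,970) or enhanced statutory damages ($870,240): $870,240
Costs: 30% of $870,240 = $261,072
Award plus costs: $870,240 + $261,072 = $1,131,312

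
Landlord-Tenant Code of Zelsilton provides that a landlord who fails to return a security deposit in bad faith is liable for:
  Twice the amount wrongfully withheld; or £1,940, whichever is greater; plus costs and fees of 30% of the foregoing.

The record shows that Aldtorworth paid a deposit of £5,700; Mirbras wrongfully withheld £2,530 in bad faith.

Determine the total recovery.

Doubled: 2 × £2,530 = £5,060
Minimum £1,940: £5,060 meets the minimum, no increase.
Costs and fees: 30% of £5,060 = £1,518
Total recovery: £5,060 + £1,518 = £6,578

£6,578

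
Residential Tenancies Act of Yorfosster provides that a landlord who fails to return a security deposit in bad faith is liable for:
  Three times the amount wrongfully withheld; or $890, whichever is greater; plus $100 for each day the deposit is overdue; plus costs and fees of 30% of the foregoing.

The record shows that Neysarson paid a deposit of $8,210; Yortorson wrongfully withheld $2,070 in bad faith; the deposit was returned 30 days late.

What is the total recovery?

$11,973

Trebled: 3 × $2,070 = $6,210
Minimum $890: $6,210 meets the minimum, no increase.
Late-return penalty: 30 × $100 = $3,000
Damages plus late penalty: $6,210 + $3,000 = $9,210
Costs and fees: 30% of $9,210 = $2,763
Total recovery: $9,210 + $2,763 = $11,973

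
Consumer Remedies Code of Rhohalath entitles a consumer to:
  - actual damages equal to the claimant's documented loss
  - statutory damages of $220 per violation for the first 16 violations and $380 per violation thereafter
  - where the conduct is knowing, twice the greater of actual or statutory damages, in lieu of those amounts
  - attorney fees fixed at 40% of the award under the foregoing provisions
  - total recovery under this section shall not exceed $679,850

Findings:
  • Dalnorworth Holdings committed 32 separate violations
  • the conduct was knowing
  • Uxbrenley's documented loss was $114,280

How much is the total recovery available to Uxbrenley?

First 16 violations: 16 × $220 = $3,520
Remaining violations: (32 − 16) × $380 = $6,080
Statutory damages: $3,520 + $6,080 = $9,600
Greater of actual damages ($114,280) or statutory damages ($9,600): $114,280
Doubled: 2 × $114,280 = $228,560
Attorney fees: 40% of $228,560 = $91,424
Total before cap: $228,560 + $91,424 = $319,984
Cap at $679,850: $319,984 is within the cap, no reduction.

Total recovery: $319,984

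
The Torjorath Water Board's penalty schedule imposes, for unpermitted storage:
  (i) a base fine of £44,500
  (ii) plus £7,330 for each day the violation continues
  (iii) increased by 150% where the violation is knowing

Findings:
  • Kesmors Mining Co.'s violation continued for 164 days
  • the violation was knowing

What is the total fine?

£3,116,550

Per-day component: 164 × £7,330 = £1,202,120
Base plus per-day: £44,500 + £1,202,120 = £1,246,620
Enhancement: 150% of £1,246,620 = £1,869,930
Enhanced fine: £1,246,620 + £1,869,930 = £3,116,550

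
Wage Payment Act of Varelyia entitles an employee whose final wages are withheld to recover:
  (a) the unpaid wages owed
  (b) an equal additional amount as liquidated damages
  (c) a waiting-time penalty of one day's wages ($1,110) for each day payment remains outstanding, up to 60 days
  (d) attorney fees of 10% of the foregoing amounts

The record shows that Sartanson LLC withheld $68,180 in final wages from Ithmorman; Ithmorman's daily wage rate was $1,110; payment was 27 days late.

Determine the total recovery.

$182,963

Liquidated damages (equal amount): $68,180
Penalty days: min(27, 60) = 27
Waiting-time penalty: 27 × $1,110 = $29,970
Subtotal: $68,180 + $68,180 + $29,970 = $166,330
Attorney fees: 10% of $166,330 = $16,633
Total award: $166,330 + $16,633 = $182,963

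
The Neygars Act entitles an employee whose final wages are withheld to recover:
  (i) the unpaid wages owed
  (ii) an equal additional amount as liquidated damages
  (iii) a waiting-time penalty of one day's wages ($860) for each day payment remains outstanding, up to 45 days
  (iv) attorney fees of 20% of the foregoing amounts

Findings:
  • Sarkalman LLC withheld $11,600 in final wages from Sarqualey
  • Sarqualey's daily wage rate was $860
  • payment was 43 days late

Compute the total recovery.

Liquidated damages (equal amount): $11,600
Penalty days: min(43, 45) = 43
Waiting-time penalty: 43 × $860 = $36,980
Subtotal: $11,600 + $11,600 + $36,980 = $60,180
Attorney fees: 20% of $60,180 = $12,036
Total award: $60,180 + $12,036 = $72,216

$72,216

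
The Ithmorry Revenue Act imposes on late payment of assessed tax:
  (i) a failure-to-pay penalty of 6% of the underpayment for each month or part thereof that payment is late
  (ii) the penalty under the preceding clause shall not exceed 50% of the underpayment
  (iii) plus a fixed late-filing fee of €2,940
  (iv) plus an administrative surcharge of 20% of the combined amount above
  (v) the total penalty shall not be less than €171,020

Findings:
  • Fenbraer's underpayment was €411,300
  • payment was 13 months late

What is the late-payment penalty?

€250,308

Accrued rate: 6% × 13 = 78%, capped at 50% → 50%
Failure-to-pay penalty: 50% of €411,300 = €205,650
Penalty before surcharge: €205,650 + €2,940 = €208,590
Administrative surcharge: 20% of €208,590 = €41,718
Total penalty: €208,590 + €41,718 = €250,308
Minimum €171,020: €250,308 meets the minimum, no increase.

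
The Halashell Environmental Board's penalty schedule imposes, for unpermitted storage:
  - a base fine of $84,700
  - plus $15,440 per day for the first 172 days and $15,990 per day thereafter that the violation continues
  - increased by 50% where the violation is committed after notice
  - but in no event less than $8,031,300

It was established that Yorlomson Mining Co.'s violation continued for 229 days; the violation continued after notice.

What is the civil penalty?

$8,031,300

First 172 days: 172 × $15,440 = $2,655,680
Remaining days: (229 − 172) × $15,990 = $911,430
Per-day component: $2,655,680 + $911,430 = $3,567,110
Base plus per-day: $84,700 + $3,567,110 = $3,651,810
Enhancement: 50% of $3,651,810 = $1,825,905
Enhanced fine: $3,651,810 + $1,825,905 = $5,477,715
Minimum $8,031,300: $5,477,715 is below the minimum → $8,031,300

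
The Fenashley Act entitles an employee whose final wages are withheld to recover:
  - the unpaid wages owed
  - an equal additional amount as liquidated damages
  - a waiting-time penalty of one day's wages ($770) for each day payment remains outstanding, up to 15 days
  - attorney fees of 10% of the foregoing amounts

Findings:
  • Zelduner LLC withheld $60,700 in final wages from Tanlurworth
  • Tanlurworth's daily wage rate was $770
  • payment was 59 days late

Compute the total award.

$146,245

Liquidated damages (equal amount): $60,700
Penalty days: min(59, 15) = 15
Waiting-time penalty: 15 × $770 = $11,550
Subtotal: $60,700 + $60,700 + $11,550 = $132,950
Attorney fees: 10% of $132,950 = $13,295
Total award: $132,950 + $13,295 = $146,245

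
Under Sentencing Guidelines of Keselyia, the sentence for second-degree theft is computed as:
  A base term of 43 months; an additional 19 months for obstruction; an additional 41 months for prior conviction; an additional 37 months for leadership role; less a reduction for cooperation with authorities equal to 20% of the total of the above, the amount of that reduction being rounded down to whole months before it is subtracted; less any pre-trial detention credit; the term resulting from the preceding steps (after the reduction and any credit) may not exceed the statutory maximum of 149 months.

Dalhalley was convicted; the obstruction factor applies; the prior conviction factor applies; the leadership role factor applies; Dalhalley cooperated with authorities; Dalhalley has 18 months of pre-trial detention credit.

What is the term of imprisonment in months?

94 months

Obstruction enhancement: +19 months
Prior conviction enhancement: +41 months
Leadership role enhancement: +37 months
Adjusted term: 43 months + 19 months + 41 months + 37 months = 140 months
Cooperation with authorities reduction: 20% of 140 months = 28 months (rounded down)
After reduction: 140 − 28 = 112 months
Less pre-trial detention credit: 112 months − 18 months = 94 months
Cap at 149 months: 94 months is within the cap, no reduction.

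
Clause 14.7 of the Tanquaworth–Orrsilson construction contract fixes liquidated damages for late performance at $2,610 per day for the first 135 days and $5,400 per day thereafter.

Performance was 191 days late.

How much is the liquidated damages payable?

$654,750

First 135 days: 135 × $2,610 = $352,350
Remaining days: (191 − 135) × $5,400 = $302,400
Accrued per-day damages: $352,350 + $302,400 = $654,750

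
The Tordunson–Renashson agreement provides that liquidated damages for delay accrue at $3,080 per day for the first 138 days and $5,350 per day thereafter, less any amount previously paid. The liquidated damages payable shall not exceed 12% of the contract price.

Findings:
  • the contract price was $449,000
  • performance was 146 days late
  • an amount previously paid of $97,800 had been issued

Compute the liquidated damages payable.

First 138 days: 138 × $3,080 = $425,040
Remaining days: (146 − 138) × $5,350 = $42,800
Accrued per-day damages: $425,040 + $42,800 = $467,840
Less amount previously paid: $467,840 − $97,800 = $370,040
Cap: 12% of $449,000 = $53,880
Cap at $53,880: $370,040 exceeds the cap → $53,880

$53,880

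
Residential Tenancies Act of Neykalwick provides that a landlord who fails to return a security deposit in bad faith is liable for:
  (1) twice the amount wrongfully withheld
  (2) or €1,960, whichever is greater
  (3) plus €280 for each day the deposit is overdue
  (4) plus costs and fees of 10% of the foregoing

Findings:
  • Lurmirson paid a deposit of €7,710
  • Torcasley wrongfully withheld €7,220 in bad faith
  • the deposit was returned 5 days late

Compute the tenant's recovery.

Doubled: 2 × €7,220 = €14,440
Minimum €1,960: €14,440 meets the minimum, no increase.
Late-return penalty: 5 × €280 = €1,400
Damages plus late penalty: €14,440 + €1,400 = €15,840
Costs and fees: 10% of €15,840 = €1,584
Total recovery: €15,840 + €1,584 = €17,424

€17,424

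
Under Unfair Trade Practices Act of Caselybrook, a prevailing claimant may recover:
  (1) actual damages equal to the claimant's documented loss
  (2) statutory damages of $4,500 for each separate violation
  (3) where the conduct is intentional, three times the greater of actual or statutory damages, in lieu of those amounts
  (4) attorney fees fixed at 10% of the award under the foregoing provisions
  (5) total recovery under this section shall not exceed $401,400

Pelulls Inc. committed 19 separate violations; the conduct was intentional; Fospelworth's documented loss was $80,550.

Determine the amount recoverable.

$282,150

Statutory damages: 19 × $4,500 = $85,500
Greater of actual damages ($80,550) or statutory damages ($85,500): $85,500
Trebled: 3 × $85,500 = $256,500
Attorney fees: 10% of $256,500 = $25,650
Total before cap: $256,500 + $25,650 = $282,150
Cap at $401,400: $282,150 is within the cap, no reduction.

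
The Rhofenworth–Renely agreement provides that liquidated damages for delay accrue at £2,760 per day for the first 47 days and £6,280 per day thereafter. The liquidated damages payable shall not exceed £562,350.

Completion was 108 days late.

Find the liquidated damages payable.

£512,800

First 47 days: 47 × £2,760 = £129,720
Remaining days: (108 − 47) × £6,280 = £383,080
Accrued per-day damages: £129,720 + £383,080 = £512,800
Cap at £562,350: £512,800 is within the cap, no reduction.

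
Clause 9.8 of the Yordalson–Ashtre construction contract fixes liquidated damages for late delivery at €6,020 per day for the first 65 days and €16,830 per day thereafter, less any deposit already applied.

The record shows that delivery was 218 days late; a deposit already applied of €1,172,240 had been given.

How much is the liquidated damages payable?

First 65 days: 65 × €6,020 = €391,300
Remaining days: (218 − 65) × €16,830 = €2,574,990
Accrued per-day damages: €391,300 + €2,574,990 = €2,966,290
Less deposit already applied: €2,966,290 − €1,172,240 = €1,794,050

€1,794,050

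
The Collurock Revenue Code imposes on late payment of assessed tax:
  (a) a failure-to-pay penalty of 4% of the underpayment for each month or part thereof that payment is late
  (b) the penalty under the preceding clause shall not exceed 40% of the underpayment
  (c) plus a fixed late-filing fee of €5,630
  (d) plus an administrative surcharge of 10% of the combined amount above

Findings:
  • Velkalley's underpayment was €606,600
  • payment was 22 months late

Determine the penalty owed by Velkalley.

Accrued rate: 4% × 22 = 88%, capped at 40% → 40%
Failure-to-pay penalty: 40% of €606,600 = €242,640
Penalty before surcharge: €242,640 + €5,630 = €248,270
Administrative surcharge: 10% of €248,270 = €24,827
Total penalty: €248,270 + €24,827 = €273,097

Penalty: €273,097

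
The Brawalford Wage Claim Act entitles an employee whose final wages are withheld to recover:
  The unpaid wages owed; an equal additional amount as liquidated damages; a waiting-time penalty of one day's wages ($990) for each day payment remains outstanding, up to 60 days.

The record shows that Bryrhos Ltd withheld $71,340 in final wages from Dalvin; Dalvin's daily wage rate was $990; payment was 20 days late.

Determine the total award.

$162,480

Liquidated damages (equal amount): $71,340
Penalty days: min(20, 60) = 20
Waiting-time penalty: 20 × $990 = $19,800
Total award: $71,340 + $71,340 + $19,800 = $162,480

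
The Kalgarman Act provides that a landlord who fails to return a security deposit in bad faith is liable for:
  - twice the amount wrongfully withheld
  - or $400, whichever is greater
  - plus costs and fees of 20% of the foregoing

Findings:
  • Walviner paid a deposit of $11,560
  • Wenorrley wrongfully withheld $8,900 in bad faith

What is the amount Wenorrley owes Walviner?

Doubled: 2 × $8,900 = $17,800
Minimum $400: $17,800 meets the minimum, no increase.
Costs and fees: 20% of $17,800 = $3,560
Total recovery: $17,800 + $3,560 = $21,360

Recovery: $21,360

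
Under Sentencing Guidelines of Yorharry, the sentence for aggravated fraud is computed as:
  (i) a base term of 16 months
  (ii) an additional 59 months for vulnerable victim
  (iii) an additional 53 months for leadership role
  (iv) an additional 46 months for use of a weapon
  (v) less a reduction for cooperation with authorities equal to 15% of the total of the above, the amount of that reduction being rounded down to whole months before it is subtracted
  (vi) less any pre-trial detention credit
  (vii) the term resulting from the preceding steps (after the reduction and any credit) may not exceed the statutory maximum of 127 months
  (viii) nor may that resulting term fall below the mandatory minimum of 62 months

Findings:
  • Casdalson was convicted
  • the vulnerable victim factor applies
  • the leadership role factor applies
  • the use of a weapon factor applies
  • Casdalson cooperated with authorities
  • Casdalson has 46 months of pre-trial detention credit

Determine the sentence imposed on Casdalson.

102 months

Vulnerable victim enhancement: +59 months
Leadership role enhancement: +53 months
Use of a weapon enhancement: +46 months
Adjusted term: 16 months + 59 months + 53 months + 46 months = 174 months
Cooperation with authorities reduction: 15% of 174 months = 26 months (rounded down)
After reduction: 174 − 26 = 148 months
Less pre-trial detention credit: 148 months − 46 months = 102 months
Cap at 127 months: 102 months is within the cap, no reduction.
Minimum 62 months: 102 months meets the minimum, no increase.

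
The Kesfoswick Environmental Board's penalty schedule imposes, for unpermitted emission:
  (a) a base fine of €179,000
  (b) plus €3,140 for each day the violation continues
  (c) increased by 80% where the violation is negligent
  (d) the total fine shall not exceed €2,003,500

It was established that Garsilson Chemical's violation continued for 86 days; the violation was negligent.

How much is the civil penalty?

Civil penalty: €808,272

Per-day component: 86 × €3,140 = €270,040
Base plus per-day: €179,000 + €270,040 = €449,040
Enhancement: 80% of €449,040 = €359,232
Enhanced fine: €449,040 + €359,232 = €808,272
Cap at €2,003,500: €808,272 is within the cap, no reduction.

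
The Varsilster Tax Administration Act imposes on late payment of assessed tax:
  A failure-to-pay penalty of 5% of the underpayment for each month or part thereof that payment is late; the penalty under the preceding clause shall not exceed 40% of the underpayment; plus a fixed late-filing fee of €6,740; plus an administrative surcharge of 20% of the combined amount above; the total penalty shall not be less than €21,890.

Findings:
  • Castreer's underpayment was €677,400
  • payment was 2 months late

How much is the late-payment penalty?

Accrued rate: 5% × 2 = 10%, capped at 40% → 10%
Failure-to-pay penalty: 10% of €677,400 = €67,740
Penalty before surcharge: €67,740 + €6,740 = €74,480
Administrative surcharge: 20% of €74,480 = €14,896
Total penalty: €74,480 + €14,896 = €89,376
Minimum €21,890: €89,376 meets the minimum, no increase.

€89,376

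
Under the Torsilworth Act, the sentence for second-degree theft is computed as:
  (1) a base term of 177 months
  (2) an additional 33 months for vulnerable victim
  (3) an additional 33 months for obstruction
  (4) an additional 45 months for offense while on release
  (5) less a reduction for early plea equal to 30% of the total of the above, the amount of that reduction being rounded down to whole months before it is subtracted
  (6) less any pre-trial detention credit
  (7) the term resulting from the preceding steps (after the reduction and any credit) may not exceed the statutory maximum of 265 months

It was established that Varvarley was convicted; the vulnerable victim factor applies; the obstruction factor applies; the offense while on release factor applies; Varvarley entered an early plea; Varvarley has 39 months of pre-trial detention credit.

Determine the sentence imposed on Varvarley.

Vulnerable victim enhancement: +33 months
Obstruction enhancement: +33 months
Offense while on release enhancement: +45 months
Adjusted term: 177 months + 33 months + 33 months + 45 months = 288 months
Early plea reduction: 30% of 288 months = 86 months (rounded down)
After reduction: 288 − 86 = 202 months
Less pre-trial detention credit: 202 months − 39 months = 163 months
Cap at 265 months: 163 months is within the cap, no reduction.

163 months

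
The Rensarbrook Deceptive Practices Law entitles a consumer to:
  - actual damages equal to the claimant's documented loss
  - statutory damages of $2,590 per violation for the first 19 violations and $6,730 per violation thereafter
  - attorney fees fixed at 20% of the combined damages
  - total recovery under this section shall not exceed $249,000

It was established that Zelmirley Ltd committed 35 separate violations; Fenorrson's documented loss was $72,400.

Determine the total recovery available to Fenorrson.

First 19 violations: 19 × $2,590 = $49,210
Remaining violations: (35 − 19) × $6,730 = $107,680
Statutory damages: $49,210 + $107,680 = $156,890
Combined damages: $72,400 + $156,890 = $229,290
Attorney fees: 20% of $229,290 = $45,858
Total before cap: $229,290 + $45,858 = $275,148
Cap at $249,000: $275,148 exceeds the cap → $249,000

$249,000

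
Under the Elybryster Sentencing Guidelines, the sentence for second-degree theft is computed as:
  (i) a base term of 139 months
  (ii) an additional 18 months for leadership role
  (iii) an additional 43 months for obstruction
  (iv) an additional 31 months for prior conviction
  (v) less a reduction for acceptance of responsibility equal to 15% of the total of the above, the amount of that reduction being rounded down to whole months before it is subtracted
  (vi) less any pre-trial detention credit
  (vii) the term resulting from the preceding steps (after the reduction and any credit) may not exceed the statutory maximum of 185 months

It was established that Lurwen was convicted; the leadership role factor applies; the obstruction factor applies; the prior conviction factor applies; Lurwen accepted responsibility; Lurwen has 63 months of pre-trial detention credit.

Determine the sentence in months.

134 months

Leadership role enhancement: +18 months
Obstruction enhancement: +43 months
Prior conviction enhancement: +31 months
Adjusted term: 139 months + 18 months + 43 months + 31 months = 231 months
Acceptance of responsibility reduction: 15% of 231 months = 34 months (rounded down)
After reduction: 231 − 34 = 197 months
Less pre-trial detention credit: 197 months − 63 months = 134 months
Cap at 185 months: 134 months is within the cap, no reduction.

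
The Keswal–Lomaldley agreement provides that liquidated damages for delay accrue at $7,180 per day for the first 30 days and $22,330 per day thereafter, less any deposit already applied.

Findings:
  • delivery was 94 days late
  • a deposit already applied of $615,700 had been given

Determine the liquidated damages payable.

First 30 days: 30 × $7,180 = $215,400
Remaining days: (94 − 30) × $22,330 = $1,429,120
Accrued per-day damages: $215,400 + $1,429,120 = $1,644,520
Less deposit already applied: $1,644,520 − $615,700 = $1,028,820

$1,028,820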